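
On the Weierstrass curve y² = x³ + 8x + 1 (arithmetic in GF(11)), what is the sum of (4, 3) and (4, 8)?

The two points share x = 4 and their y-coordinates satisfy 3 + 8 ≡ 0 (mod 11), so they are inverses. Their sum is O.

O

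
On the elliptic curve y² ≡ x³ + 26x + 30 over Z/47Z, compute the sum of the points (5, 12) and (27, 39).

(5, 12) + (27, 39). λ = (39 - 12)/(27 - 5) ≡ 27/22 mod 47. 22⁻¹ ≡ 15 (mod 47), so λ ≡ 29.
  x = λ² - 5 - 27 = 841 - 32 ≡ 10; y = λ·(5 - 10) - 12 ≡ 31. → (10, 31)

(10, 31)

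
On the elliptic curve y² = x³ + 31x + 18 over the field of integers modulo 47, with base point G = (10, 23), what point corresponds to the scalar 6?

(18, 4)

Repeated addition: build up to 6G.
2G: tangent at (10, 23): λ = (3·10² + 31)/(2·23) ≡ 2/46. 46⁻¹ ≡ 46 (mod 47), so λ ≡ 2·46 ≡ 45.
  x = λ² - 10 - 10 = 2025 - 20 ≡ 31; y = λ·(10 - 31) - 23 ≡ 19. → (31, 19)
3G: (31, 19) + (10, 23). λ = (23 - 19)/(10 - 31) ≡ 4/26 mod 47. 26⁻¹ ≡ 38 (mod 47) since 26·38 = 988 ≡ 1, so λ ≡ 11.
  x = λ² - 31 - 10 = 121 - 41 ≡ 33; y = λ·(31 - 33) - 19 ≡ 6. → (33, 6)
4G: (33, 6) + (10, 23). λ = (23 - 6)/(10 - 33) ≡ 17/24 mod 47. 24⁻¹ ≡ 2 (mod 47), so λ ≡ 34.
  x = λ² - 33 - 10 = 1156 - 43 ≡ 32; y = λ·(33 - 32) - 6 ≡ 28. → (32, 28)
5G: (32, 28) + (10, 23). λ = (23 - 28)/(10 - 32) ≡ 42/25 mod 47. 25⁻¹ ≡ 32 (mod 47) since 25·32 = 800 ≡ 1, so λ ≡ 28.
  x = λ² - 32 - 10 = 784 - 42 ≡ 37; y = λ·(32 - 37) - 28 ≡ 20. → (37, 20)
6G: (37, 20) + (10, 23). λ = (23 - 20)/(10 - 37) ≡ 3/20 mod 47. 20⁻¹ ≡ 40 (mod 47), so λ ≡ 26.
  x = λ² - 37 - 10 = 676 - 47 ≡ 18; y = λ·(37 - 18) - 20 ≡ 4. → (18, 4)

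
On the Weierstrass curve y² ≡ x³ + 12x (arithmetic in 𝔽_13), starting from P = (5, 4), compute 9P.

(5, 4)

Double-and-add on 9 = (1001)₂. Start with P = (5, 4) for the leading 1-bit.
double: tangent at (5, 4): λ = (3·5² + 12)/(2·4) ≡ 9/8. 8⁻¹ ≡ 5 (mod 13) since 8·5 = 40 ≡ 1, so λ ≡ 9·5 ≡ 6.
  x = λ² - 5 - 5 = 36 - 10 ≡ 0; y = λ·(5 - 0) - 4 ≡ 0. → (0, 0)
double: (0, 0) + (0, 0): same x and y₁ ≡ -y₂, so the sum is ∞.
double: ∞ + ∞ = ∞ (identity).
add P: ∞ + (5, 4) = (5, 4) (identity).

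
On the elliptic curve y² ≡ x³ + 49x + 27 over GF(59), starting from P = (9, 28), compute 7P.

(27, 41)

Repeated addition: build up to 7P.
2P: tangent at (9, 28): λ = (3·9² + 49)/(2·28) ≡ 56/56. 56⁻¹ ≡ 39 (mod 59) since 56·39 = 2184 ≡ 1, so λ ≡ 56·39 ≡ 1.
  x = λ² - 9 - 9 = 1 - 18 ≡ 42; y = λ·(9 - 42) - 28 ≡ 57. → (42, 57)
3P: (42, 57) + (9, 28). λ = (28 - 57)/(9 - 42) ≡ 30/26 mod 59. 26⁻¹ ≡ 25 (mod 59), so λ ≡ 42.
  x = λ² - 42 - 9 = 1764 - 51 ≡ 2; y = λ·(42 - 2) - 57 ≡ 30. → (2, 30)
4P: (2, 30) + (9, 28). λ = (28 - 30)/(9 - 2) ≡ 57/7 mod 59. 7⁻¹ ≡ 17 (mod 59), so λ ≡ 25.
  x = λ² - 2 - 9 = 625 - 11 ≡ 24; y = λ·(2 - 24) - 30 ≡ 10. → (24, 10)
5P: (24, 10) + (9, 28). λ = (28 - 10)/(9 - 24) ≡ 18/44 mod 59. 44⁻¹ ≡ 55 (mod 59) since 44·55 = 2420 ≡ 1, so λ ≡ 46.
  x = λ² - 24 - 9 = 2116 - 33 ≡ 18; y = λ·(24 - 18) - 10 ≡ 30. → (18, 30)
6P: (18, 30) + (9, 28). λ = (28 - 30)/(9 - 18) ≡ 57/50 mod 59. 50⁻¹ ≡ 13 (mod 59), so λ ≡ 33.
  x = λ² - 18 - 9 = 1089 - 27 ≡ 0; y = λ·(18 - 0) - 30 ≡ 33. → (0, 33)
7P: (0, 33) + (9, 28). λ = (28 - 33)/(9 - 0) ≡ 54/9 mod 59. 9⁻¹ ≡ 46 (mod 59), so λ ≡ 6.
  x = λ² - 0 - 9 = 36 - 9 ≡ 27; y = λ·(0 - 27) - 33 ≡ 41. → (27, 41)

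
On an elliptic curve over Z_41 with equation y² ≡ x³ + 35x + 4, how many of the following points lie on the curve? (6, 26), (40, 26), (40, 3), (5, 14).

2

(6, 26): 26² ≡ 20, rhs ≡ 20 → on.
(40, 26): 26² ≡ 20, rhs ≡ 9 → off.
(40, 3): 3² ≡ 9, rhs ≡ 9 → on.
(5, 14): 14² ≡ 32, rhs ≡ 17 → off.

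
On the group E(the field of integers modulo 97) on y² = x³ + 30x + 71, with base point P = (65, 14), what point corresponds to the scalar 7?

Double-and-add on 7 = (111)₂. Start with P = (65, 14) for the leading 1-bit.
double: tangent at (65, 14): λ = (3·65² + 30)/(2·14) ≡ 95/28. 28⁻¹ ≡ 52 (mod 97), so λ ≡ 95·52 ≡ 90.
  x = λ² - 65 - 65 = 8100 - 130 ≡ 16; y = λ·(65 - 16) - 14 ≡ 31. → (16, 31)
add P: (16, 31) + (65, 14). λ = (14 - 31)/(65 - 16) ≡ 80/49 mod 97. 49⁻¹ ≡ 2 (mod 97) since 49·2 = 98 ≡ 1, so λ ≡ 63.
  x = λ² - 16 - 65 = 3969 - 81 ≡ 8; y = λ·(16 - 8) - 31 ≡ 85. → (8, 85)
double: tangent at (8, 85): λ = (3·8² + 30)/(2·85) ≡ 28/73. 73⁻¹ ≡ 4 (mod 97) since 73·4 = 292 ≡ 1, so λ ≡ 28·4 ≡ 15.
  x = λ² - 8 - 8 = 225 - 16 ≡ 15; y = λ·(8 - 15) - 85 ≡ 4. → (15, 4)
add P: (15, 4) + (65, 14). λ = (14 - 4)/(65 - 15) ≡ 10/50 mod 97. 50⁻¹ ≡ 33 (mod 97), so λ ≡ 39.
  x = λ² - 15 - 65 = 1521 - 80 ≡ 83; y = λ·(15 - 83) - 4 ≡ 60. → (83, 60)

(83, 60)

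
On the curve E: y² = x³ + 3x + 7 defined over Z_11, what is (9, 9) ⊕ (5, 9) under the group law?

(9, 9) + (5, 9). λ = (9 - 9)/(5 - 9) ≡ 0/7 mod 11. 7⁻¹ ≡ 8 (mod 11), so λ ≡ 0.
  x = λ² - 9 - 5 = 0 - 14 ≡ 8; y = λ·(9 - 8) - 9 ≡ 2. → (8, 2)

(8, 2)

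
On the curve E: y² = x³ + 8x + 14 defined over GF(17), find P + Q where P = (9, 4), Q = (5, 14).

(9, 4) + (5, 14). λ = (14 - 4)/(5 - 9) ≡ 10/13 mod 17. 13⁻¹ ≡ 4 (mod 17), so λ ≡ 6.
  x = λ² - 9 - 5 = 36 - 14 ≡ 5; y = λ·(9 - 5) - 4 ≡ 3. → (5, 3)

(5, 3)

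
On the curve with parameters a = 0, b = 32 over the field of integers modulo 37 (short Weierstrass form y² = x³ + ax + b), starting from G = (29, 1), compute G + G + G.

(1, 25)

Repeated addition: build up to 3G.
2G: tangent at (29, 1): λ = (3·29² + 0)/(2·1) ≡ 7/2. 2⁻¹ ≡ 19 (mod 37), so λ ≡ 7·19 ≡ 22.
  x = λ² - 29 - 29 = 484 - 58 ≡ 19; y = λ·(29 - 19) - 1 ≡ 34. → (19, 34)
3G: (19, 34) + (29, 1). λ = (1 - 34)/(29 - 19) ≡ 4/10 mod 37. 10⁻¹ ≡ 26 (mod 37), so λ ≡ 30.
  x = λ² - 19 - 29 = 900 - 48 ≡ 1; y = λ·(19 - 1) - 34 ≡ 25. → (1, 25)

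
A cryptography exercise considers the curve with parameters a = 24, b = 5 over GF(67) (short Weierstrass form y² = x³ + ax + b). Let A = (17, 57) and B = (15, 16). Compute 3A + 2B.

First 3A:
Repeated addition: build up to 3A.
2A: tangent at (17, 57): λ = (3·17² + 24)/(2·57) ≡ 20/47. 47⁻¹ ≡ 10 (mod 67), so λ ≡ 20·10 ≡ 66.
  x = λ² - 17 - 17 = 4356 - 34 ≡ 34; y = λ·(17 - 34) - 57 ≡ 27. → (34, 27)
3A: (34, 27) + (17, 57). λ = (57 - 27)/(17 - 34) ≡ 30/50 mod 67. 50⁻¹ ≡ 63 (mod 67) since 50·63 = 3150 ≡ 1, so λ ≡ 14.
  x = λ² - 34 - 17 = 196 - 51 ≡ 11; y = λ·(34 - 11) - 27 ≡ 27. → (11, 27)
3A = (11, 27).
Next 2B:
Repeated addition: build up to 2B.
2B: tangent at (15, 16): λ = (3·15² + 24)/(2·16) ≡ 29/32. 32⁻¹ ≡ 44 (mod 67), so λ ≡ 29·44 ≡ 3.
  x = λ² - 15 - 15 = 9 - 30 ≡ 46; y = λ·(15 - 46) - 16 ≡ 25. → (46, 25)
2B = (46, 25).
Finally 3A + 2B:
(11, 27) + (46, 25). λ = (25 - 27)/(46 - 11) ≡ 65/35 mod 67. 35⁻¹ ≡ 23 (mod 67), so λ ≡ 21.
  x = λ² - 11 - 46 = 441 - 57 ≡ 49; y = λ·(11 - 49) - 27 ≡ 46. → (49, 46)

(49, 46)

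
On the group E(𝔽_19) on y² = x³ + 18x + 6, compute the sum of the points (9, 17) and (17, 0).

(9, 17) + (17, 0). λ = (0 - 17)/(17 - 9) ≡ 2/8 mod 19. 8⁻¹ ≡ 12 (mod 19) since 8·12 = 96 ≡ 1, so λ ≡ 5.
  x = λ² - 9 - 17 = 25 - 26 ≡ 18; y = λ·(9 - 18) - 17 ≡ 14. → (18, 14)

(18, 14)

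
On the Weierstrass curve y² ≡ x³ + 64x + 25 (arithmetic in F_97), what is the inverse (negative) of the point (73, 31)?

(73, 66)

-(73, 31) = (73, -31 mod 97) = (73, 66).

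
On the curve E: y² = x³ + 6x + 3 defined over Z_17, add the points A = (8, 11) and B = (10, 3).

(15, 0)

(8, 11) + (10, 3). λ = (3 - 11)/(10 - 8) ≡ 9/2 mod 17. 2⁻¹ ≡ 9 (mod 17), so λ ≡ 13.
  x = λ² - 8 - 10 = 169 - 18 ≡ 15; y = λ·(8 - 15) - 11 ≡ 0. → (15, 0)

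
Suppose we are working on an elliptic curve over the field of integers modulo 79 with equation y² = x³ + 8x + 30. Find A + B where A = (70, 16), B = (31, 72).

(40, 26)

(70, 16) + (31, 72). λ = (72 - 16)/(31 - 70) ≡ 56/40 mod 79. 40⁻¹ ≡ 2 (mod 79), so λ ≡ 33.
  x = λ² - 70 - 31 = 1089 - 101 ≡ 40; y = λ·(70 - 40) - 16 ≡ 26. → (40, 26)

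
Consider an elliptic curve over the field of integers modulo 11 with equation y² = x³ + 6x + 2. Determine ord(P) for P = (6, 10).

7

2P: tangent at (6, 10): λ = (3·6² + 6)/(2·10) ≡ 4/9. 9⁻¹ ≡ 5 (mod 11), so λ ≡ 4·5 ≡ 9.
  x = λ² - 6 - 6 = 81 - 12 ≡ 3; y = λ·(6 - 3) - 10 ≡ 6. → (3, 6)
3P: (3, 6) + (6, 10). λ = (10 - 6)/(6 - 3) ≡ 4/3 mod 11. 3⁻¹ ≡ 4 (mod 11) since 3·4 = 12 ≡ 1, so λ ≡ 5.
  x = λ² - 3 - 6 = 25 - 9 ≡ 5; y = λ·(3 - 5) - 6 ≡ 6. → (5, 6)
4P: (5, 6) + (6, 10). λ = (10 - 6)/(6 - 5) ≡ 4/1 mod 11. 1⁻¹ ≡ 1 (mod 11), so λ ≡ 4.
  x = λ² - 5 - 6 = 16 - 11 ≡ 5; y = λ·(5 - 5) - 6 ≡ 5. → (5, 5)
5P: (5, 5) + (6, 10). λ = (10 - 5)/(6 - 5) ≡ 5/1 mod 11. 1⁻¹ ≡ 1 (mod 11) since 1·1 = 1 ≡ 1, so λ ≡ 5.
  x = λ² - 5 - 6 = 25 - 11 ≡ 3; y = λ·(5 - 3) - 5 ≡ 5. → (3, 5)
6P: (3, 5) + (6, 10). λ = (10 - 5)/(6 - 3) ≡ 5/3 mod 11. 3⁻¹ ≡ 4 (mod 11) since 3·4 = 12 ≡ 1, so λ ≡ 9.
  x = λ² - 3 - 6 = 81 - 9 ≡ 6; y = λ·(3 - 6) - 5 ≡ 1. → (6, 1)
7P: (6, 1) + (6, 10): same x and y₁ ≡ -y₂, so the sum is O.
7P = O, so the order is 7.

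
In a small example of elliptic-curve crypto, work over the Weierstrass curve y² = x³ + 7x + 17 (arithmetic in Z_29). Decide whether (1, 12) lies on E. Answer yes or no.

y² = 12² ≡ 28; x³ + 7x + 17 = 25 ≡ 25 (mod 29). 28 ≠ 25.

no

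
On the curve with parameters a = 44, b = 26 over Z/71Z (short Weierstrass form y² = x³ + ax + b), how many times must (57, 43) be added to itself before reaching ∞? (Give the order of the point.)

10

2P: tangent at (57, 43): λ = (3·57² + 44)/(2·43) ≡ 64/15. 15⁻¹ ≡ 19 (mod 71) since 15·19 = 285 ≡ 1, so λ ≡ 64·19 ≡ 9.
  x = λ² - 57 - 57 = 81 - 114 ≡ 38; y = λ·(57 - 38) - 43 ≡ 57. → (38, 57)
3P: (38, 57) + (57, 43). λ = (43 - 57)/(57 - 38) ≡ 57/19 mod 71. 19⁻¹ ≡ 15 (mod 71), so λ ≡ 3.
  x = λ² - 38 - 57 = 9 - 95 ≡ 56; y = λ·(38 - 56) - 57 ≡ 31. → (56, 31)
4P: (56, 31) + (57, 43). λ = (43 - 31)/(57 - 56) ≡ 12/1 mod 71. 1⁻¹ ≡ 1 (mod 71), so λ ≡ 12.
  x = λ² - 56 - 57 = 144 - 113 ≡ 31; y = λ·(56 - 31) - 31 ≡ 56. → (31, 56)
5P: (31, 56) + (57, 43). λ = (43 - 56)/(57 - 31) ≡ 58/26 mod 71. 26⁻¹ ≡ 41 (mod 71), so λ ≡ 35.
  x = λ² - 31 - 57 = 1225 - 88 ≡ 1; y = λ·(31 - 1) - 56 ≡ 0. → (1, 0)
6P: (1, 0) + (57, 43). λ = (43 - 0)/(57 - 1) ≡ 43/56 mod 71. 56⁻¹ ≡ 52 (mod 71) since 56·52 = 2912 ≡ 1, so λ ≡ 35.
  x = λ² - 1 - 57 = 1225 - 58 ≡ 31; y = λ·(1 - 31) - 0 ≡ 15. → (31, 15)
7P: (31, 15) + (57, 43). λ = (43 - 15)/(57 - 31) ≡ 28/26 mod 71. 26⁻¹ ≡ 41 (mod 71) since 26·41 = 1066 ≡ 1, so λ ≡ 12.
  x = λ² - 31 - 57 = 144 - 88 ≡ 56; y = λ·(31 - 56) - 15 ≡ 40. → (56, 40)
8P: (56, 40) + (57, 43). λ = (43 - 40)/(57 - 56) ≡ 3/1 mod 71. 1⁻¹ ≡ 1 (mod 71), so λ ≡ 3.
  x = λ² - 56 - 57 = 9 - 113 ≡ 38; y = λ·(56 - 38) - 40 ≡ 14. → (38, 14)
9P: (38, 14) + (57, 43). λ = (43 - 14)/(57 - 38) ≡ 29/19 mod 71. 19⁻¹ ≡ 15 (mod 71), so λ ≡ 9.
  x = λ² - 38 - 57 = 81 - 95 ≡ 57; y = λ·(38 - 57) - 14 ≡ 28. → (57, 28)
10P: (57, 28) + (57, 43): same x and y₁ ≡ -y₂, so the sum is ∞.
10P = ∞, so the order is 10.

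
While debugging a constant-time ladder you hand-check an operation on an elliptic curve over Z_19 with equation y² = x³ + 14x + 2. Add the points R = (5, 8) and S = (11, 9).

(12, 13)

(5, 8) + (11, 9). λ = (9 - 8)/(11 - 5) ≡ 1/6 mod 19. 6⁻¹ ≡ 16 (mod 19), so λ ≡ 16.
  x = λ² - 5 - 11 = 256 - 16 ≡ 12; y = λ·(5 - 12) - 8 ≡ 13. → (12, 13)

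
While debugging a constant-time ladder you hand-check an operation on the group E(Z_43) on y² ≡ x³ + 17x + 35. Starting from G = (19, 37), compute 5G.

(15, 28)

Repeated addition: build up to 5G.
2G: tangent at (19, 37): λ = (3·19² + 17)/(2·37) ≡ 25/31. 31⁻¹ ≡ 25 (mod 43), so λ ≡ 25·25 ≡ 23.
  x = λ² - 19 - 19 = 529 - 38 ≡ 18; y = λ·(19 - 18) - 37 ≡ 29. → (18, 29)
3G: (18, 29) + (19, 37). λ = (37 - 29)/(19 - 18) ≡ 8/1 mod 43. 1⁻¹ ≡ 1 (mod 43) since 1·1 = 1 ≡ 1, so λ ≡ 8.
  x = λ² - 18 - 19 = 64 - 37 ≡ 27; y = λ·(18 - 27) - 29 ≡ 28. → (27, 28)
4G: (27, 28) + (19, 37). λ = (37 - 28)/(19 - 27) ≡ 9/35 mod 43. 35⁻¹ ≡ 16 (mod 43), so λ ≡ 15.
  x = λ² - 27 - 19 = 225 - 46 ≡ 7; y = λ·(27 - 7) - 28 ≡ 14. → (7, 14)
5G: (7, 14) + (19, 37). λ = (37 - 14)/(19 - 7) ≡ 23/12 mod 43. 12⁻¹ ≡ 18 (mod 43) since 12·18 = 216 ≡ 1, so λ ≡ 27.
  x = λ² - 7 - 19 = 729 - 26 ≡ 15; y = λ·(7 - 15) - 14 ≡ 28. → (15, 28)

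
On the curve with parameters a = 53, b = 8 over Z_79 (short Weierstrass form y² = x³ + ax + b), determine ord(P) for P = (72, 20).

10

2P: tangent at (72, 20): λ = (3·72² + 53)/(2·20) ≡ 42/40. 40⁻¹ ≡ 2 (mod 79) since 40·2 = 80 ≡ 1, so λ ≡ 42·2 ≡ 5.
  x = λ² - 72 - 72 = 25 - 144 ≡ 39; y = λ·(72 - 39) - 20 ≡ 66. → (39, 66)
3P: (39, 66) + (72, 20). λ = (20 - 66)/(72 - 39) ≡ 33/33 mod 79. 33⁻¹ ≡ 12 (mod 79) since 33·12 = 396 ≡ 1, so λ ≡ 1.
  x = λ² - 39 - 72 = 1 - 111 ≡ 48; y = λ·(39 - 48) - 66 ≡ 4. → (48, 4)
4P: (48, 4) + (72, 20). λ = (20 - 4)/(72 - 48) ≡ 16/24 mod 79. 24⁻¹ ≡ 56 (mod 79) since 24·56 = 1344 ≡ 1, so λ ≡ 27.
  x = λ² - 48 - 72 = 729 - 120 ≡ 56; y = λ·(48 - 56) - 4 ≡ 17. → (56, 17)
5P: (56, 17) + (72, 20). λ = (20 - 17)/(72 - 56) ≡ 3/16 mod 79. 16⁻¹ ≡ 5 (mod 79), so λ ≡ 15.
  x = λ² - 56 - 72 = 225 - 128 ≡ 18; y = λ·(56 - 18) - 17 ≡ 0. → (18, 0)
6P: (18, 0) + (72, 20). λ = (20 - 0)/(72 - 18) ≡ 20/54 mod 79. 54⁻¹ ≡ 60 (mod 79) since 54·60 = 3240 ≡ 1, so λ ≡ 15.
  x = λ² - 18 - 72 = 225 - 90 ≡ 56; y = λ·(18 - 56) - 0 ≡ 62. → (56, 62)
7P: (56, 62) + (72, 20). λ = (20 - 62)/(72 - 56) ≡ 37/16 mod 79. 16⁻¹ ≡ 5 (mod 79) since 16·5 = 80 ≡ 1, so λ ≡ 27.
  x = λ² - 56 - 72 = 729 - 128 ≡ 48; y = λ·(56 - 48) - 62 ≡ 75. → (48, 75)
8P: (48, 75) + (72, 20). λ = (20 - 75)/(72 - 48) ≡ 24/24 mod 79. 24⁻¹ ≡ 56 (mod 79), so λ ≡ 1.
  x = λ² - 48 - 72 = 1 - 120 ≡ 39; y = λ·(48 - 39) - 75 ≡ 13. → (39, 13)
9P: (39, 13) + (72, 20). λ = (20 - 13)/(72 - 39) ≡ 7/33 mod 79. 33⁻¹ ≡ 12 (mod 79) since 33·12 = 396 ≡ 1, so λ ≡ 5.
  x = λ² - 39 - 72 = 25 - 111 ≡ 72; y = λ·(39 - 72) - 13 ≡ 59. → (72, 59)
10P: (72, 59) + (72, 20): same x and y₁ ≡ -y₂, so the sum is 𝒪.
10P = 𝒪, so the order is 10.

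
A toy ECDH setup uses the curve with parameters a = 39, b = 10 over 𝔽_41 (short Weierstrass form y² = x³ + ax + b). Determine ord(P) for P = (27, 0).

2

2P: (27, 0) + (27, 0): same x and y₁ ≡ -y₂, so the sum is O.
2P = O, so the order is 2.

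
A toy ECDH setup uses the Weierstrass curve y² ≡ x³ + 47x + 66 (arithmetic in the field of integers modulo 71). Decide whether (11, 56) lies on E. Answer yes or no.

y² = 56² ≡ 12; x³ + 47x + 66 = 1914 ≡ 68 (mod 71). 12 ≠ 68.

no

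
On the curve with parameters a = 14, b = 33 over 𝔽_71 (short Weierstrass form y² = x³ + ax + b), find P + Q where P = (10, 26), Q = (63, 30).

(10, 26) + (63, 30). λ = (30 - 26)/(63 - 10) ≡ 4/53 mod 71. 53⁻¹ ≡ 67 (mod 71) since 53·67 = 3551 ≡ 1, so λ ≡ 55.
  x = λ² - 10 - 63 = 3025 - 73 ≡ 41; y = λ·(10 - 41) - 26 ≡ 44. → (41, 44)

(41, 44)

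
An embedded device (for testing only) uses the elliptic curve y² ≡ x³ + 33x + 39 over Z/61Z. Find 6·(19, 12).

(0, 10)

Write P = (19, 12).
Double-and-add on 6 = (110)₂. Start with P = (19, 12) for the leading 1-bit.
double: tangent at (19, 12): λ = (3·19² + 33)/(2·12) ≡ 18/24. 24⁻¹ ≡ 28 (mod 61), so λ ≡ 18·28 ≡ 16.
  x = λ² - 19 - 19 = 256 - 38 ≡ 35; y = λ·(19 - 35) - 12 ≡ 37. → (35, 37)
add P: (35, 37) + (19, 12). λ = (12 - 37)/(19 - 35) ≡ 36/45 mod 61. 45⁻¹ ≡ 19 (mod 61) since 45·19 = 855 ≡ 1, so λ ≡ 13.
  x = λ² - 35 - 19 = 169 - 54 ≡ 54; y = λ·(35 - 54) - 37 ≡ 21. → (54, 21)
double: tangent at (54, 21): λ = (3·54² + 33)/(2·21) ≡ 58/42. 42⁻¹ ≡ 16 (mod 61), so λ ≡ 58·16 ≡ 13.
  x = λ² - 54 - 54 = 169 - 108 ≡ 0; y = λ·(54 - 0) - 21 ≡ 10. → (0, 10)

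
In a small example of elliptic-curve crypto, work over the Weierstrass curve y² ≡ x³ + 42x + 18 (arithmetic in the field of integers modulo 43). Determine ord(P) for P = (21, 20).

12

2P: tangent at (21, 20): λ = (3·21² + 42)/(2·20) ≡ 32/40. 40⁻¹ ≡ 14 (mod 43) since 40·14 = 560 ≡ 1, so λ ≡ 32·14 ≡ 18.
  x = λ² - 21 - 21 = 324 - 42 ≡ 24; y = λ·(21 - 24) - 20 ≡ 12. → (24, 12)
3P: (24, 12) + (21, 20). λ = (20 - 12)/(21 - 24) ≡ 8/40 mod 43. 40⁻¹ ≡ 14 (mod 43) since 40·14 = 560 ≡ 1, so λ ≡ 26.
  x = λ² - 24 - 21 = 676 - 45 ≡ 29; y = λ·(24 - 29) - 12 ≡ 30. → (29, 30)
4P: (29, 30) + (21, 20). λ = (20 - 30)/(21 - 29) ≡ 33/35 mod 43. 35⁻¹ ≡ 16 (mod 43), so λ ≡ 12.
  x = λ² - 29 - 21 = 144 - 50 ≡ 8; y = λ·(29 - 8) - 30 ≡ 7. → (8, 7)
5P: (8, 7) + (21, 20). λ = (20 - 7)/(21 - 8) ≡ 13/13 mod 43. 13⁻¹ ≡ 10 (mod 43), so λ ≡ 1.
  x = λ² - 8 - 21 = 1 - 29 ≡ 15; y = λ·(8 - 15) - 7 ≡ 29. → (15, 29)
6P: (15, 29) + (21, 20). λ = (20 - 29)/(21 - 15) ≡ 34/6 mod 43. 6⁻¹ ≡ 36 (mod 43), so λ ≡ 20.
  x = λ² - 15 - 21 = 400 - 36 ≡ 20; y = λ·(15 - 20) - 29 ≡ 0. → (20, 0)
7P: (20, 0) + (21, 20). λ = (20 - 0)/(21 - 20) ≡ 20/1 mod 43. 1⁻¹ ≡ 1 (mod 43), so λ ≡ 20.
  x = λ² - 20 - 21 = 400 - 41 ≡ 15; y = λ·(20 - 15) - 0 ≡ 14. → (15, 14)
8P: (15, 14) + (21, 20). λ = (20 - 14)/(21 - 15) ≡ 6/6 mod 43. 6⁻¹ ≡ 36 (mod 43) since 6·36 = 216 ≡ 1, so λ ≡ 1.
  x = λ² - 15 - 21 = 1 - 36 ≡ 8; y = λ·(15 - 8) - 14 ≡ 36. → (8, 36)
9P: (8, 36) + (21, 20). λ = (20 - 36)/(21 - 8) ≡ 27/13 mod 43. 13⁻¹ ≡ 10 (mod 43), so λ ≡ 12.
  x = λ² - 8 - 21 = 144 - 29 ≡ 29; y = λ·(8 - 29) - 36 ≡ 13. → (29, 13)
10P: (29, 13) + (21, 20). λ = (20 - 13)/(21 - 29) ≡ 7/35 mod 43. 35⁻¹ ≡ 16 (mod 43) since 35·16 = 560 ≡ 1, so λ ≡ 26.
  x = λ² - 29 - 21 = 676 - 50 ≡ 24; y = λ·(29 - 24) - 13 ≡ 31. → (24, 31)
11P: (24, 31) + (21, 20). λ = (20 - 31)/(21 - 24) ≡ 32/40 mod 43. 40⁻¹ ≡ 14 (mod 43), so λ ≡ 18.
  x = λ² - 24 - 21 = 324 - 45 ≡ 21; y = λ·(24 - 21) - 31 ≡ 23. → (21, 23)
12P: (21, 23) + (21, 20): same x and y₁ ≡ -y₂, so the sum is the point at infinity.
12P = the point at infinity, so the order is 12.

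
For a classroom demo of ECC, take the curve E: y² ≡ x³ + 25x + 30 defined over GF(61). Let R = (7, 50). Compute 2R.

(32, 29)

tangent at (7, 50): λ = (3·7² + 25)/(2·50) ≡ 50/39. 39⁻¹ ≡ 36 (mod 61) since 39·36 = 1404 ≡ 1, so λ ≡ 50·36 ≡ 31.
  x = λ² - 7 - 7 = 961 - 14 ≡ 32; y = λ·(7 - 32) - 50 ≡ 29. → (32, 29)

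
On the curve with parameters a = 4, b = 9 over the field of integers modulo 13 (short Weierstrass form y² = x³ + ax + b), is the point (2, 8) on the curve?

yes

y² = 8² ≡ 12; x³ + 4x + 9 = 25 ≡ 12 (mod 13). 12 = 12.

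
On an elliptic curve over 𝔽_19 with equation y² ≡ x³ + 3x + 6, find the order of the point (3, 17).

8

2P: tangent at (3, 17): λ = (3·3² + 3)/(2·17) ≡ 11/15. 15⁻¹ ≡ 14 (mod 19) since 15·14 = 210 ≡ 1, so λ ≡ 11·14 ≡ 2.
  x = λ² - 3 - 3 = 4 - 6 ≡ 17; y = λ·(3 - 17) - 17 ≡ 12. → (17, 12)
3P: (17, 12) + (3, 17). λ = (17 - 12)/(3 - 17) ≡ 5/5 mod 19. 5⁻¹ ≡ 4 (mod 19) since 5·4 = 20 ≡ 1, so λ ≡ 1.
  x = λ² - 17 - 3 = 1 - 20 ≡ 0; y = λ·(17 - 0) - 12 ≡ 5. → (0, 5)
4P: (0, 5) + (3, 17). λ = (17 - 5)/(3 - 0) ≡ 12/3 mod 19. 3⁻¹ ≡ 13 (mod 19) since 3·13 = 39 ≡ 1, so λ ≡ 4.
  x = λ² - 0 - 3 = 16 - 3 ≡ 13; y = λ·(0 - 13) - 5 ≡ 0. → (13, 0)
5P: (13, 0) + (3, 17). λ = (17 - 0)/(3 - 13) ≡ 17/9 mod 19. 9⁻¹ ≡ 17 (mod 19), so λ ≡ 4.
  x = λ² - 13 - 3 = 16 - 16 ≡ 0; y = λ·(13 - 0) - 0 ≡ 14. → (0, 14)
6P: (0, 14) + (3, 17). λ = (17 - 14)/(3 - 0) ≡ 3/3 mod 19. 3⁻¹ ≡ 13 (mod 19), so λ ≡ 1.
  x = λ² - 0 - 3 = 1 - 3 ≡ 17; y = λ·(0 - 17) - 14 ≡ 7. → (17, 7)
7P: (17, 7) + (3, 17). λ = (17 - 7)/(3 - 17) ≡ 10/5 mod 19. 5⁻¹ ≡ 4 (mod 19), so λ ≡ 2.
  x = λ² - 17 - 3 = 4 - 20 ≡ 3; y = λ·(17 - 3) - 7 ≡ 2. → (3, 2)
8P: (3, 2) + (3, 17): same x and y₁ ≡ -y₂, so the sum is O.
8P = O, so the order is 8.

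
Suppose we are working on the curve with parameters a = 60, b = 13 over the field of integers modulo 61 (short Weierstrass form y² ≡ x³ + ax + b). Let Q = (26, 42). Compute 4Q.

(39, 1)

Repeated addition: build up to 4Q.
2Q: tangent at (26, 42): λ = (3·26² + 60)/(2·42) ≡ 14/23. 23⁻¹ ≡ 8 (mod 61), so λ ≡ 14·8 ≡ 51.
  x = λ² - 26 - 26 = 2601 - 52 ≡ 48; y = λ·(26 - 48) - 42 ≡ 56. → (48, 56)
3Q: (48, 56) + (26, 42). λ = (42 - 56)/(26 - 48) ≡ 47/39 mod 61. 39⁻¹ ≡ 36 (mod 61), so λ ≡ 45.
  x = λ² - 48 - 26 = 2025 - 74 ≡ 60; y = λ·(48 - 60) - 56 ≡ 14. → (60, 14)
4Q: (60, 14) + (26, 42). λ = (42 - 14)/(26 - 60) ≡ 28/27 mod 61. 27⁻¹ ≡ 52 (mod 61) since 27·52 = 1404 ≡ 1, so λ ≡ 53.
  x = λ² - 60 - 26 = 2809 - 86 ≡ 39; y = λ·(60 - 39) - 14 ≡ 1. → (39, 1)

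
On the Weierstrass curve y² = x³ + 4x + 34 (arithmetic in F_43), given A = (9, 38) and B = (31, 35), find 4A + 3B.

First 4A:
Repeated addition: build up to 4A.
2A: tangent at (9, 38): λ = (3·9² + 4)/(2·38) ≡ 32/33. 33⁻¹ ≡ 30 (mod 43) since 33·30 = 990 ≡ 1, so λ ≡ 32·30 ≡ 14.
  x = λ² - 9 - 9 = 196 - 18 ≡ 6; y = λ·(9 - 6) - 38 ≡ 4. → (6, 4)
3A: (6, 4) + (9, 38). λ = (38 - 4)/(9 - 6) ≡ 34/3 mod 43. 3⁻¹ ≡ 29 (mod 43) since 3·29 = 87 ≡ 1, so λ ≡ 40.
  x = λ² - 6 - 9 = 1600 - 15 ≡ 37; y = λ·(6 - 37) - 4 ≡ 3. → (37, 3)
4A: (37, 3) + (9, 38). λ = (38 - 3)/(9 - 37) ≡ 35/15 mod 43. 15⁻¹ ≡ 23 (mod 43) since 15·23 = 345 ≡ 1, so λ ≡ 31.
  x = λ² - 37 - 9 = 961 - 46 ≡ 12; y = λ·(37 - 12) - 3 ≡ 41. → (12, 41)
4A = (12, 41).
Next 3B:
Repeated addition: build up to 3B.
2B: tangent at (31, 35): λ = (3·31² + 4)/(2·35) ≡ 6/27. 27⁻¹ ≡ 8 (mod 43) since 27·8 = 216 ≡ 1, so λ ≡ 6·8 ≡ 5.
  x = λ² - 31 - 31 = 25 - 62 ≡ 6; y = λ·(31 - 6) - 35 ≡ 4. → (6, 4)
3B: (6, 4) + (31, 35). λ = (35 - 4)/(31 - 6) ≡ 31/25 mod 43. 25⁻¹ ≡ 31 (mod 43), so λ ≡ 15.
  x = λ² - 6 - 31 = 225 - 37 ≡ 16; y = λ·(6 - 16) - 4 ≡ 18. → (16, 18)
3B = (16, 18).
Finally 4A + 3B:
(12, 41) + (16, 18). λ = (18 - 41)/(16 - 12) ≡ 20/4 mod 43. 4⁻¹ ≡ 11 (mod 43) since 4·11 = 44 ≡ 1, so λ ≡ 5.
  x = λ² - 12 - 16 = 25 - 28 ≡ 40; y = λ·(12 - 40) - 41 ≡ 34. → (40, 34)

(40, 34)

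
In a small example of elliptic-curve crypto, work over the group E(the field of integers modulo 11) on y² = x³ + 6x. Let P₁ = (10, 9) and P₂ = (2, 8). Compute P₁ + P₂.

(4, 0)

(10, 9) + (2, 8). λ = (8 - 9)/(2 - 10) ≡ 10/3 mod 11. 3⁻¹ ≡ 4 (mod 11), so λ ≡ 7.
  x = λ² - 10 - 2 = 49 - 12 ≡ 4; y = λ·(10 - 4) - 9 ≡ 0. → (4, 0)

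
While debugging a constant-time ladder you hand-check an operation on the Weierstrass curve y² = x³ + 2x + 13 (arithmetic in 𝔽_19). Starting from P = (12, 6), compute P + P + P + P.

Double-and-add on 4 = (100)₂. Start with P = (12, 6) for the leading 1-bit.
double: tangent at (12, 6): λ = (3·12² + 2)/(2·6) ≡ 16/12. 12⁻¹ ≡ 8 (mod 19) since 12·8 = 96 ≡ 1, so λ ≡ 16·8 ≡ 14.
  x = λ² - 12 - 12 = 196 - 24 ≡ 1; y = λ·(12 - 1) - 6 ≡ 15. → (1, 15)
double: tangent at (1, 15): λ = (3·1² + 2)/(2·15) ≡ 5/11. 11⁻¹ ≡ 7 (mod 19) since 11·7 = 77 ≡ 1, so λ ≡ 5·7 ≡ 16.
  x = λ² - 1 - 1 = 256 - 2 ≡ 7; y = λ·(1 - 7) - 15 ≡ 3. → (7, 3)

(7, 3)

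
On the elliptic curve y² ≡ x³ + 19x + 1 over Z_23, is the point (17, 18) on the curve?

no

y² = 18² ≡ 2; x³ + 19x + 1 = 5237 ≡ 16 (mod 23). 2 ≠ 16.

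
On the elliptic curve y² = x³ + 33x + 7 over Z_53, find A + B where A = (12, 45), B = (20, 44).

(50, 26)

(12, 45) + (20, 44). λ = (44 - 45)/(20 - 12) ≡ 52/8 mod 53. 8⁻¹ ≡ 20 (mod 53), so λ ≡ 33.
  x = λ² - 12 - 20 = 1089 - 32 ≡ 50; y = λ·(12 - 50) - 45 ≡ 26. → (50, 26)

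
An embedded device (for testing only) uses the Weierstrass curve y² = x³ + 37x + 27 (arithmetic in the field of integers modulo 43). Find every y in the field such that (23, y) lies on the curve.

4, 39

x³ + 37x + 27 = 13045 ≡ 16 (mod 43).
Square roots of 16 mod 43: 4 and 39 (since 4² = 16 ≡ 16).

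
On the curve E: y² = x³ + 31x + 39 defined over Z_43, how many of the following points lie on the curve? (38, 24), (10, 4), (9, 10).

(38, 24): 24² ≡ 17, rhs ≡ 17 → on.
(10, 4): 4² ≡ 16, rhs ≡ 16 → on.
(9, 10): 10² ≡ 14, rhs ≡ 15 → off.

2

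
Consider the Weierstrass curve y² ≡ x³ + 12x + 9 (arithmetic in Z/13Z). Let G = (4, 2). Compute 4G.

(11, 4)

Repeated addition: build up to 4G.
2G: tangent at (4, 2): λ = (3·4² + 12)/(2·2) ≡ 8/4. 4⁻¹ ≡ 10 (mod 13) since 4·10 = 40 ≡ 1, so λ ≡ 8·10 ≡ 2.
  x = λ² - 4 - 4 = 4 - 8 ≡ 9; y = λ·(4 - 9) - 2 ≡ 1. → (9, 1)
3G: (9, 1) + (4, 2). λ = (2 - 1)/(4 - 9) ≡ 1/8 mod 13. 8⁻¹ ≡ 5 (mod 13), so λ ≡ 5.
  x = λ² - 9 - 4 = 25 - 13 ≡ 12; y = λ·(9 - 12) - 1 ≡ 10. → (12, 10)
4G: (12, 10) + (4, 2). λ = (2 - 10)/(4 - 12) ≡ 5/5 mod 13. 5⁻¹ ≡ 8 (mod 13) since 5·8 = 40 ≡ 1, so λ ≡ 1.
  x = λ² - 12 - 4 = 1 - 16 ≡ 11; y = λ·(12 - 11) - 10 ≡ 4. → (11, 4)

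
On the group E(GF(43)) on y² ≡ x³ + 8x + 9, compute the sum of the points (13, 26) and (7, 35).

(36, 30)

(13, 26) + (7, 35). λ = (35 - 26)/(7 - 13) ≡ 9/37 mod 43. 37⁻¹ ≡ 7 (mod 43) since 37·7 = 259 ≡ 1, so λ ≡ 20.
  x = λ² - 13 - 7 = 400 - 20 ≡ 36; y = λ·(13 - 36) - 26 ≡ 30. → (36, 30)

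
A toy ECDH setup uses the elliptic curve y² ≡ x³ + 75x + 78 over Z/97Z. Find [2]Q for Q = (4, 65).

(58, 60)

tangent at (4, 65): λ = (3·4² + 75)/(2·65) ≡ 26/33. 33⁻¹ ≡ 50 (mod 97), so λ ≡ 26·50 ≡ 39.
  x = λ² - 4 - 4 = 1521 - 8 ≡ 58; y = λ·(4 - 58) - 65 ≡ 60. → (58, 60)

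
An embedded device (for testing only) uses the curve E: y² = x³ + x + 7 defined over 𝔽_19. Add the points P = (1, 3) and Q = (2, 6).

(1, 3) + (2, 6). λ = (6 - 3)/(2 - 1) ≡ 3/1 mod 19. 1⁻¹ ≡ 1 (mod 19), so λ ≡ 3.
  x = λ² - 1 - 2 = 9 - 3 ≡ 6; y = λ·(1 - 6) - 3 ≡ 1. → (6, 1)

(6, 1)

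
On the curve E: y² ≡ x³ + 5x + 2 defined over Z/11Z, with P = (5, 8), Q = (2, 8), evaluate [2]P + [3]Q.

First 2P:
Repeated addition: build up to 2P.
2P: tangent at (5, 8): λ = (3·5² + 5)/(2·8) ≡ 3/5. 5⁻¹ ≡ 9 (mod 11), so λ ≡ 3·9 ≡ 5.
  x = λ² - 5 - 5 = 25 - 10 ≡ 4; y = λ·(5 - 4) - 8 ≡ 8. → (4, 8)
2P = (4, 8).
Next 3Q:
Repeated addition: build up to 3Q.
2Q: tangent at (2, 8): λ = (3·2² + 5)/(2·8) ≡ 6/5. 5⁻¹ ≡ 9 (mod 11), so λ ≡ 6·9 ≡ 10.
  x = λ² - 2 - 2 = 100 - 4 ≡ 8; y = λ·(2 - 8) - 8 ≡ 9. → (8, 9)
3Q: (8, 9) + (2, 8). λ = (8 - 9)/(2 - 8) ≡ 10/5 mod 11. 5⁻¹ ≡ 9 (mod 11), so λ ≡ 2.
  x = λ² - 8 - 2 = 4 - 10 ≡ 5; y = λ·(8 - 5) - 9 ≡ 8. → (5, 8)
3Q = (5, 8).
Finally 2P + 3Q:
(4, 8) + (5, 8). λ = (8 - 8)/(5 - 4) ≡ 0/1 mod 11. 1⁻¹ ≡ 1 (mod 11) since 1·1 = 1 ≡ 1, so λ ≡ 0.
  x = λ² - 4 - 5 = 0 - 9 ≡ 2; y = λ·(4 - 2) - 8 ≡ 3. → (2, 3)

(2, 3)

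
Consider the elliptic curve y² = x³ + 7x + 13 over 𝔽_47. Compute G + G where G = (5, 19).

tangent at (5, 19): λ = (3·5² + 7)/(2·19) ≡ 35/38. 38⁻¹ ≡ 26 (mod 47) since 38·26 = 988 ≡ 1, so λ ≡ 35·26 ≡ 17.
  x = λ² - 5 - 5 = 289 - 10 ≡ 44; y = λ·(5 - 44) - 19 ≡ 23. → (44, 23)

(44, 23)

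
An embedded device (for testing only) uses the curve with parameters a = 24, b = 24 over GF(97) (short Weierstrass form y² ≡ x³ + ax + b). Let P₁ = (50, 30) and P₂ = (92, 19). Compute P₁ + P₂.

(21, 34)

(50, 30) + (92, 19). λ = (19 - 30)/(92 - 50) ≡ 86/42 mod 97. 42⁻¹ ≡ 67 (mod 97), so λ ≡ 39.
  x = λ² - 50 - 92 = 1521 - 142 ≡ 21; y = λ·(50 - 21) - 30 ≡ 34. → (21, 34)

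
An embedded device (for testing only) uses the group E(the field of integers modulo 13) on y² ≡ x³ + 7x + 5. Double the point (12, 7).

(11, 3)

tangent at (12, 7): λ = (3·12² + 7)/(2·7) ≡ 10/1. 1⁻¹ ≡ 1 (mod 13), so λ ≡ 10·1 ≡ 10.
  x = λ² - 12 - 12 = 100 - 24 ≡ 11; y = λ·(12 - 11) - 7 ≡ 3. → (11, 3)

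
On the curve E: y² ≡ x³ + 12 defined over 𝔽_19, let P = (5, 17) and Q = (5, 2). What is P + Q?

O

The two points share x = 5 and their y-coordinates satisfy 17 + 2 ≡ 0 (mod 19), so they are inverses. Their sum is O.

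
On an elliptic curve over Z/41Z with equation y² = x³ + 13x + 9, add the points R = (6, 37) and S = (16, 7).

(28, 29)

(6, 37) + (16, 7). λ = (7 - 37)/(16 - 6) ≡ 11/10 mod 41. 10⁻¹ ≡ 37 (mod 41), so λ ≡ 38.
  x = λ² - 6 - 16 = 1444 - 22 ≡ 28; y = λ·(6 - 28) - 37 ≡ 29. → (28, 29)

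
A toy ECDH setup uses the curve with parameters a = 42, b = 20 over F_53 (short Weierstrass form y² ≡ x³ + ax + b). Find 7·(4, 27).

(17, 20)

Write P = (4, 27).
Repeated addition: build up to 7P.
2P: tangent at (4, 27): λ = (3·4² + 42)/(2·27) ≡ 37/1. 1⁻¹ ≡ 1 (mod 53), so λ ≡ 37·1 ≡ 37.
  x = λ² - 4 - 4 = 1369 - 8 ≡ 36; y = λ·(4 - 36) - 27 ≡ 8. → (36, 8)
3P: (36, 8) + (4, 27). λ = (27 - 8)/(4 - 36) ≡ 19/21 mod 53. 21⁻¹ ≡ 48 (mod 53) since 21·48 = 1008 ≡ 1, so λ ≡ 11.
  x = λ² - 36 - 4 = 121 - 40 ≡ 28; y = λ·(36 - 28) - 8 ≡ 27. → (28, 27)
4P: (28, 27) + (4, 27). λ = (27 - 27)/(4 - 28) ≡ 0/29 mod 53. 29⁻¹ ≡ 11 (mod 53) since 29·11 = 319 ≡ 1, so λ ≡ 0.
  x = λ² - 28 - 4 = 0 - 32 ≡ 21; y = λ·(28 - 21) - 27 ≡ 26. → (21, 26)
5P: (21, 26) + (4, 27). λ = (27 - 26)/(4 - 21) ≡ 1/36 mod 53. 36⁻¹ ≡ 28 (mod 53), so λ ≡ 28.
  x = λ² - 21 - 4 = 784 - 25 ≡ 17; y = λ·(21 - 17) - 26 ≡ 33. → (17, 33)
6P: (17, 33) + (4, 27). λ = (27 - 33)/(4 - 17) ≡ 47/40 mod 53. 40⁻¹ ≡ 4 (mod 53) since 40·4 = 160 ≡ 1, so λ ≡ 29.
  x = λ² - 17 - 4 = 841 - 21 ≡ 25; y = λ·(17 - 25) - 33 ≡ 0. → (25, 0)
7P: (25, 0) + (4, 27). λ = (27 - 0)/(4 - 25) ≡ 27/32 mod 53. 32⁻¹ ≡ 5 (mod 53), so λ ≡ 29.
  x = λ² - 25 - 4 = 841 - 29 ≡ 17; y = λ·(25 - 17) - 0 ≡ 20. → (17, 20)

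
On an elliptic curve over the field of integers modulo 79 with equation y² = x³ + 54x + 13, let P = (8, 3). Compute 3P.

(8, 76)

Repeated addition: build up to 3P.
2P: tangent at (8, 3): λ = (3·8² + 54)/(2·3) ≡ 9/6. 6⁻¹ ≡ 66 (mod 79), so λ ≡ 9·66 ≡ 41.
  x = λ² - 8 - 8 = 1681 - 16 ≡ 6; y = λ·(8 - 6) - 3 ≡ 0. → (6, 0)
3P: (6, 0) + (8, 3). λ = (3 - 0)/(8 - 6) ≡ 3/2 mod 79. 2⁻¹ ≡ 40 (mod 79), so λ ≡ 41.
  x = λ² - 6 - 8 = 1681 - 14 ≡ 8; y = λ·(6 - 8) - 0 ≡ 76. → (8, 76)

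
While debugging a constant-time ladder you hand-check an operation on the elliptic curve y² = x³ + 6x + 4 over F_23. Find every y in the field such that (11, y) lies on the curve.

x³ + 6x + 4 = 1401 ≡ 21 (mod 23).
21 is a non-residue mod 23; no y exists.

none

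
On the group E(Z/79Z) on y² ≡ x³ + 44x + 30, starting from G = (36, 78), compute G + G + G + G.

Double-and-add on 4 = (100)₂. Start with G = (36, 78) for the leading 1-bit.
double: tangent at (36, 78): λ = (3·36² + 44)/(2·78) ≡ 61/77. 77⁻¹ ≡ 39 (mod 79) since 77·39 = 3003 ≡ 1, so λ ≡ 61·39 ≡ 9.
  x = λ² - 36 - 36 = 81 - 72 ≡ 9; y = λ·(36 - 9) - 78 ≡ 7. → (9, 7)
double: tangent at (9, 7): λ = (3·9² + 44)/(2·7) ≡ 50/14. 14⁻¹ ≡ 17 (mod 79), so λ ≡ 50·17 ≡ 60.
  x = λ² - 9 - 9 = 3600 - 18 ≡ 27; y = λ·(9 - 27) - 7 ≡ 19. → (27, 19)

(27, 19)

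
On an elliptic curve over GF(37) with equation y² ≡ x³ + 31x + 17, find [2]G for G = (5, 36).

(24, 9)

tangent at (5, 36): λ = (3·5² + 31)/(2·36) ≡ 32/35. 35⁻¹ ≡ 18 (mod 37) since 35·18 = 630 ≡ 1, so λ ≡ 32·18 ≡ 21.
  x = λ² - 5 - 5 = 441 - 10 ≡ 24; y = λ·(5 - 24) - 36 ≡ 9. → (24, 9)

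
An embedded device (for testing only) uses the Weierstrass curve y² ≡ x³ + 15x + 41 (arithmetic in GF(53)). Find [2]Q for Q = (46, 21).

(4, 35)

tangent at (46, 21): λ = (3·46² + 15)/(2·21) ≡ 3/42. 42⁻¹ ≡ 24 (mod 53) since 42·24 = 1008 ≡ 1, so λ ≡ 3·24 ≡ 19.
  x = λ² - 46 - 46 = 361 - 92 ≡ 4; y = λ·(46 - 4) - 21 ≡ 35. → (4, 35)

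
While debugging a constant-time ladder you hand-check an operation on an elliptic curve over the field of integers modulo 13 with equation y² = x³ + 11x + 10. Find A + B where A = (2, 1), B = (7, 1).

(4, 12)

(2, 1) + (7, 1). λ = (1 - 1)/(7 - 2) ≡ 0/5 mod 13. 5⁻¹ ≡ 8 (mod 13), so λ ≡ 0.
  x = λ² - 2 - 7 = 0 - 9 ≡ 4; y = λ·(2 - 4) - 1 ≡ 12. → (4, 12)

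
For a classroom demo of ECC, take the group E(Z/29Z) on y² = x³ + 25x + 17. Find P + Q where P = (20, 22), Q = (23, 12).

(20, 22) + (23, 12). λ = (12 - 22)/(23 - 20) ≡ 19/3 mod 29. 3⁻¹ ≡ 10 (mod 29), so λ ≡ 16.
  x = λ² - 20 - 23 = 256 - 43 ≡ 10; y = λ·(20 - 10) - 22 ≡ 22. → (10, 22)

(10, 22)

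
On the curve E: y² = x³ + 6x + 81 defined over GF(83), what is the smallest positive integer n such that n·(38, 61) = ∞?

2P: tangent at (38, 61): λ = (3·38² + 6)/(2·61) ≡ 22/39. 39⁻¹ ≡ 66 (mod 83) since 39·66 = 2574 ≡ 1, so λ ≡ 22·66 ≡ 41.
  x = λ² - 38 - 38 = 1681 - 76 ≡ 28; y = λ·(38 - 28) - 61 ≡ 17. → (28, 17)
3P: (28, 17) + (38, 61). λ = (61 - 17)/(38 - 28) ≡ 44/10 mod 83. 10⁻¹ ≡ 25 (mod 83) since 10·25 = 250 ≡ 1, so λ ≡ 21.
  x = λ² - 28 - 38 = 441 - 66 ≡ 43; y = λ·(28 - 43) - 17 ≡ 0. → (43, 0)
4P: (43, 0) + (38, 61). λ = (61 - 0)/(38 - 43) ≡ 61/78 mod 83. 78⁻¹ ≡ 33 (mod 83), so λ ≡ 21.
  x = λ² - 43 - 38 = 441 - 81 ≡ 28; y = λ·(43 - 28) - 0 ≡ 66. → (28, 66)
5P: (28, 66) + (38, 61). λ = (61 - 66)/(38 - 28) ≡ 78/10 mod 83. 10⁻¹ ≡ 25 (mod 83), so λ ≡ 41.
  x = λ² - 28 - 38 = 1681 - 66 ≡ 38; y = λ·(28 - 38) - 66 ≡ 22. → (38, 22)
6P: (38, 22) + (38, 61): same x and y₁ ≡ -y₂, so the sum is ∞.
6P = ∞, so the order is 6.

6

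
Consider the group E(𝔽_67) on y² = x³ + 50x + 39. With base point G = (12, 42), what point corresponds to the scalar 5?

(61, 40)

Repeated addition: build up to 5G.
2G: tangent at (12, 42): λ = (3·12² + 50)/(2·42) ≡ 13/17. 17⁻¹ ≡ 4 (mod 67), so λ ≡ 13·4 ≡ 52.
  x = λ² - 12 - 12 = 2704 - 24 ≡ 0; y = λ·(12 - 0) - 42 ≡ 46. → (0, 46)
3G: (0, 46) + (12, 42). λ = (42 - 46)/(12 - 0) ≡ 63/12 mod 67. 12⁻¹ ≡ 28 (mod 67) since 12·28 = 336 ≡ 1, so λ ≡ 22.
  x = λ² - 0 - 12 = 484 - 12 ≡ 3; y = λ·(0 - 3) - 46 ≡ 22. → (3, 22)
4G: (3, 22) + (12, 42). λ = (42 - 22)/(12 - 3) ≡ 20/9 mod 67. 9⁻¹ ≡ 15 (mod 67), so λ ≡ 32.
  x = λ² - 3 - 12 = 1024 - 15 ≡ 4; y = λ·(3 - 4) - 22 ≡ 13. → (4, 13)
5G: (4, 13) + (12, 42). λ = (42 - 13)/(12 - 4) ≡ 29/8 mod 67. 8⁻¹ ≡ 42 (mod 67) since 8·42 = 336 ≡ 1, so λ ≡ 12.
  x = λ² - 4 - 12 = 144 - 16 ≡ 61; y = λ·(4 - 61) - 13 ≡ 40. → (61, 40)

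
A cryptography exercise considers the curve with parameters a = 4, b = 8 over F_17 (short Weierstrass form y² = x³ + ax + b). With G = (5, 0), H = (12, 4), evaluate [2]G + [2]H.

First 2G:
Repeated addition: build up to 2G.
2G: (5, 0) + (5, 0): same x and y₁ ≡ -y₂, so the sum is ∞.
2G = ∞.
Next 2H:
Repeated addition: build up to 2H.
2H: tangent at (12, 4): λ = (3·12² + 4)/(2·4) ≡ 11/8. 8⁻¹ ≡ 15 (mod 17) since 8·15 = 120 ≡ 1, so λ ≡ 11·15 ≡ 12.
  x = λ² - 12 - 12 = 144 - 24 ≡ 1; y = λ·(12 - 1) - 4 ≡ 9. → (1, 9)
2H = (1, 9).
Finally 2G + 2H:
∞ + (1, 9) = (1, 9) (identity).

(1, 9)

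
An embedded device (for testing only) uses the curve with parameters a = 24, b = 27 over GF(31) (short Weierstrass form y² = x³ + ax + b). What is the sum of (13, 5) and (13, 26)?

The two points share x = 13 and their y-coordinates satisfy 5 + 26 ≡ 0 (mod 31), so they are inverses. Their sum is 𝒪.

O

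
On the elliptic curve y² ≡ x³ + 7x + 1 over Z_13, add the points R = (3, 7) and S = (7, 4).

(6, 5)

(3, 7) + (7, 4). λ = (4 - 7)/(7 - 3) ≡ 10/4 mod 13. 4⁻¹ ≡ 10 (mod 13), so λ ≡ 9.
  x = λ² - 3 - 7 = 81 - 10 ≡ 6; y = λ·(3 - 6) - 7 ≡ 5. → (6, 5)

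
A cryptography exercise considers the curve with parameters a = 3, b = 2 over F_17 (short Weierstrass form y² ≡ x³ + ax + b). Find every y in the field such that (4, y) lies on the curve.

x³ + 3x + 2 = 78 ≡ 10 (mod 17).
10 is a non-residue mod 17; no y exists.

none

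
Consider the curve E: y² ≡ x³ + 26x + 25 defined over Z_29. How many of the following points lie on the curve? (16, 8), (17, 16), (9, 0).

(16, 8): 8² ≡ 6, rhs ≡ 13 → off.
(17, 16): 16² ≡ 24, rhs ≡ 15 → off.
(9, 0): 0² ≡ 0, rhs ≡ 2 → off.

0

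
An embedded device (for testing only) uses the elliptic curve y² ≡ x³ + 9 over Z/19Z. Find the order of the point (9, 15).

2P: tangent at (9, 15): λ = (3·9² + 0)/(2·15) ≡ 15/11. 11⁻¹ ≡ 7 (mod 19) since 11·7 = 77 ≡ 1, so λ ≡ 15·7 ≡ 10.
  x = λ² - 9 - 9 = 100 - 18 ≡ 6; y = λ·(9 - 6) - 15 ≡ 15. → (6, 15)
3P: (6, 15) + (9, 15). λ = (15 - 15)/(9 - 6) ≡ 0/3 mod 19. 3⁻¹ ≡ 13 (mod 19), so λ ≡ 0.
  x = λ² - 6 - 9 = 0 - 15 ≡ 4; y = λ·(6 - 4) - 15 ≡ 4. → (4, 4)
4P: (4, 4) + (9, 15). λ = (15 - 4)/(9 - 4) ≡ 11/5 mod 19. 5⁻¹ ≡ 4 (mod 19) since 5·4 = 20 ≡ 1, so λ ≡ 6.
  x = λ² - 4 - 9 = 36 - 13 ≡ 4; y = λ·(4 - 4) - 4 ≡ 15. → (4, 15)
5P: (4, 15) + (9, 15). λ = (15 - 15)/(9 - 4) ≡ 0/5 mod 19. 5⁻¹ ≡ 4 (mod 19), so λ ≡ 0.
  x = λ² - 4 - 9 = 0 - 13 ≡ 6; y = λ·(4 - 6) - 15 ≡ 4. → (6, 4)
6P: (6, 4) + (9, 15). λ = (15 - 4)/(9 - 6) ≡ 11/3 mod 19. 3⁻¹ ≡ 13 (mod 19) since 3·13 = 39 ≡ 1, so λ ≡ 10.
  x = λ² - 6 - 9 = 100 - 15 ≡ 9; y = λ·(6 - 9) - 4 ≡ 4. → (9, 4)
7P: (9, 4) + (9, 15): same x and y₁ ≡ -y₂, so the sum is the point at infinity.
7P = the point at infinity, so the order is 7.

7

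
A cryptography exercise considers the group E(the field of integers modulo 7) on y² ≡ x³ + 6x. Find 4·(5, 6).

O

Write G = (5, 6).
Double-and-add on 4 = (100)₂. Start with G = (5, 6) for the leading 1-bit.
double: tangent at (5, 6): λ = (3·5² + 6)/(2·6) ≡ 4/5. 5⁻¹ ≡ 3 (mod 7), so λ ≡ 4·3 ≡ 5.
  x = λ² - 5 - 5 = 25 - 10 ≡ 1; y = λ·(5 - 1) - 6 ≡ 0. → (1, 0)
double: (1, 0) + (1, 0): same x and y₁ ≡ -y₂, so the sum is O.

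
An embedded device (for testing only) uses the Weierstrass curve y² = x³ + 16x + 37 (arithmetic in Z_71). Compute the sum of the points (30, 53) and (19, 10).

(30, 53) + (19, 10). λ = (10 - 53)/(19 - 30) ≡ 28/60 mod 71. 60⁻¹ ≡ 58 (mod 71), so λ ≡ 62.
  x = λ² - 30 - 19 = 3844 - 49 ≡ 32; y = λ·(30 - 32) - 53 ≡ 36. → (32, 36)

(32, 36)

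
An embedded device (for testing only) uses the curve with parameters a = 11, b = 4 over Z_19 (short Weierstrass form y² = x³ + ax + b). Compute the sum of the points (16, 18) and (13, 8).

(16, 18) + (13, 8). λ = (8 - 18)/(13 - 16) ≡ 9/16 mod 19. 16⁻¹ ≡ 6 (mod 19), so λ ≡ 16.
  x = λ² - 16 - 13 = 256 - 29 ≡ 18; y = λ·(16 - 18) - 18 ≡ 7. → (18, 7)

(18, 7)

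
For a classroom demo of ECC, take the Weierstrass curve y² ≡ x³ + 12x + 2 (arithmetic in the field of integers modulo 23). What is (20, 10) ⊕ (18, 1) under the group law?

(11, 19)

(20, 10) + (18, 1). λ = (1 - 10)/(18 - 20) ≡ 14/21 mod 23. 21⁻¹ ≡ 11 (mod 23) since 21·11 = 231 ≡ 1, so λ ≡ 16.
  x = λ² - 20 - 18 = 256 - 38 ≡ 11; y = λ·(20 - 11) - 10 ≡ 19. → (11, 19)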